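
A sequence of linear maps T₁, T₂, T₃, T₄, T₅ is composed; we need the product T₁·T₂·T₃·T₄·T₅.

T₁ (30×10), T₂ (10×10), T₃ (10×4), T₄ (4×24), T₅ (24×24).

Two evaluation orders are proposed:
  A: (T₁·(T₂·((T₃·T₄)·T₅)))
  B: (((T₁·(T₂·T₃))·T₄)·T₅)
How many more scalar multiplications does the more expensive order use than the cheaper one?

5440

Order A = (T₁·(T₂·((T₃·T₄)·T₅))): (T₃·T₄): 10×4 by 4×24 → 10×24, cost 10·4·24 = 960; ((T₃·T₄)·T₅): 10×24 by 24×24 → 10×24, cost 10·24·24 = 5760; cumulative 6720; (T₂·((T₃·T₄)·T₅)): 10×10 by 10×24 → 10×24, cost 10·10·24 = 2400; cumulative 9120; (T₁·(T₂·((T₃·T₄)·T₅))): 30×10 by 10×24 → 30×24, cost 30·10·24 = 7200; cumulative 16320. Total 16320.
Order B = (((T₁·(T₂·T₃))·T₄)·T₅): (T₂·T₃): 10×10 by 10×4 → 10×4, cost 10·10·4 = 400; (T₁·(T₂·T₃)): 30×10 by 10×4 → 30×4, cost 30·10·4 = 1200; cumulative 1600; ((T₁·(T₂·T₃))·T₄): 30×4 by 4×24 → 30×24, cost 30·4·24 = 2880; cumulative 4480; (((T₁·(T₂·T₃))·T₄)·T₅): 30×24 by 24×24 → 30×24, cost 30·24·24 = 17280; cumulative 21760. Total 21760.
Difference: |16320 − 21760| = 5440.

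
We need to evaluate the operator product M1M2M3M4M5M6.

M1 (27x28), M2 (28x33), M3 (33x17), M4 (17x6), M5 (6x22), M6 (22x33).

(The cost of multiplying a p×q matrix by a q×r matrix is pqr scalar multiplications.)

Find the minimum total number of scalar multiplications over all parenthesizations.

Adjacent pairs: M1M2 = 27·28·33 = 24948; M2M3 = 28·33·17 = 15708; M3M4 = 33·17·6 = 3366; M4M5 = 17·6·22 = 2244; M5M6 = 6·22·33 = 4356.
Length 3: M1..M3: k=1: 0+15708+27·28·17=28560; k=2: 24948+0+27·33·17=40095 → min 28560 | M2..M4: k=2: 0+3366+28·33·6=8910; k=3: 15708+0+28·17·6=18564 → min 8910 | M3..M5: k=3: 0+2244+33·17·22=14586; k=4: 3366+0+33·6·22=7722 → min 7722 | M4..M6: k=4: 0+4356+17·6·33=7722; k=5: 2244+0+17·22·33=14586 → min 7722.
Length 4: M1..M4: k=1: 0+8910+27·28·6=13446; k=2: 24948+3366+27·33·6=33660; k=3: 28560+0+27·17·6=31314 → min 13446 | M2..M5: k=2: 0+7722+28·33·22=28050; k=3: 15708+2244+28·17·22=28424; k=4: 8910+0+28·6·22=12606 → min 12606 | M3..M6: k=3: 0+7722+33·17·33=26235; k=4: 3366+4356+33·6·33=14256; k=5: 7722+0+33·22·33=31680 → min 14256.
Length 5: M1..M5: k=1: 0+12606+27·28·22=29238; k=2: 24948+7722+27·33·22=52272; k=3: 28560+2244+27·17·22=40902; k=4: 13446+0+27·6·22=17010 → min 17010 | M2..M6: k=2: 0+14256+28·33·33=44748; k=3: 15708+7722+28·17·33=39138; k=4: 8910+4356+28·6·33=18810; k=5: 12606+0+28·22·33=32934 → min 18810.
Length 6: M1..M6: k=1: 0+18810+27·28·33=43758; k=2: 24948+14256+27·33·33=68607; k=3: 28560+7722+27·17·33=51429; k=4: 13446+4356+27·6·33=23148; k=5: 17010+0+27·22·33=36612 → min 23148.
Optimal order: ((M1(M2(M3M4)))(M5M6)) with cost 23148.

23148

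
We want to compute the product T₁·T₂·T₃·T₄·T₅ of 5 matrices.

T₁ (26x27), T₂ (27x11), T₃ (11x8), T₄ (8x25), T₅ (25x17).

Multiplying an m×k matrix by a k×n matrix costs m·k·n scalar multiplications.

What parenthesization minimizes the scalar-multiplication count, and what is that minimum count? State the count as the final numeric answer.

14928

Adjacent pairs: T₁T₂ = 26·27·11 = 7722; T₂T₃ = 27·11·8 = 2376; T₃T₄ = 11·8·25 = 2200; T₄T₅ = 8·25·17 = 3400.
Length 3: T₁..T₃: k=1: 0+2376+26·27·8=7992; k=2: 7722+0+26·11·8=10010 → min 7992 | T₂..T₄: k=2: 0+2200+27·11·25=9625; k=3: 2376+0+27·8·25=7776 → min 7776 | T₃..T₅: k=3: 0+3400+11·8·17=4896; k=4: 2200+0+11·25·17=6875 → min 4896.
Length 4: T₁..T₄: k=1: 0+7776+26·27·25=25326; k=2: 7722+2200+26·11·25=17072; k=3: 7992+0+26·8·25=13192 → min 13192 | T₂..T₅: k=2: 0+4896+27·11·17=9945; k=3: 2376+3400+27·8·17=9448; k=4: 7776+0+27·25·17=19251 → min 9448.
Length 5: T₁..T₅: k=1: 0+9448+26·27·17=21382; k=2: 7722+4896+26·11·17=17480; k=3: 7992+3400+26·8·17=14928; k=4: 13192+0+26·25·17=24242 → min 14928.
Optimal parenthesization: ((T₁·(T₂·T₃))·(T₄·T₅)) with cost 14928.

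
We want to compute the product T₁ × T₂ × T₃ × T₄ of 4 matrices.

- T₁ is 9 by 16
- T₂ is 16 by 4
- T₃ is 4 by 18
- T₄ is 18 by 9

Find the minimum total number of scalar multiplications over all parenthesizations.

1548

Adjacent pairs: T₁T₂ = 9·16·4 = 576; T₂T₃ = 16·4·18 = 1152; T₃T₄ = 4·18·9 = 648.
Length 3: T₁..T₃: k=1: 0+1152+9·16·18=3744; k=2: 576+0+9·4·18=1224 → min 1224 | T₂..T₄: k=2: 0+648+16·4·9=1224; k=3: 1152+0+16·18·9=3744 → min 1224.
Length 4: T₁..T₄: k=1: 0+1224+9·16·9=2520; k=2: 576+648+9·4·9=1548; k=3: 1224+0+9·18·9=2682 → min 1548.
Optimal order: ((T₁ × T₂) × (T₃ × T₄)) with cost 1548.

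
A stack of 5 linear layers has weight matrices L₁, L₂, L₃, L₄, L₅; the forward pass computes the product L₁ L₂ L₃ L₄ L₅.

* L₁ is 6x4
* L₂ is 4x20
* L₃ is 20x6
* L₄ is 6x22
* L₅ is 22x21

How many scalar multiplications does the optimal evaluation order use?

Adjacent pairs: L₁L₂ = 6·4·20 = 480; L₂L₃ = 4·20·6 = 480; L₃L₄ = 20·6·22 = 2640; L₄L₅ = 6·22·21 = 2772.
Length 3: L₁..L₃: k=1: 0+480+6·4·6=624; k=2: 480+0+6·20·6=1200 → min 624 | L₂..L₄: k=2: 0+2640+4·20·22=4400; k=3: 480+0+4·6·22=1008 → min 1008 | L₃..L₅: k=3: 0+2772+20·6·21=5292; k=4: 2640+0+20·22·21=11880 → min 5292.
Length 4: L₁..L₄: k=1: 0+1008+6·4·22=1536; k=2: 480+2640+6·20·22=5760; k=3: 624+0+6·6·22=1416 → min 1416 | L₂..L₅: k=2: 0+5292+4·20·21=6972; k=3: 480+2772+4·6·21=3756; k=4: 1008+0+4·22·21=2856 → min 2856.
Length 5: L₁..L₅: k=1: 0+2856+6·4·21=3360; k=2: 480+5292+6·20·21=8292; k=3: 624+2772+6·6·21=4152; k=4: 1416+0+6·22·21=4188 → min 3360.
Optimal order: (L₁ (((L₂ L₃) L₄) L₅)) with cost 3360.

3360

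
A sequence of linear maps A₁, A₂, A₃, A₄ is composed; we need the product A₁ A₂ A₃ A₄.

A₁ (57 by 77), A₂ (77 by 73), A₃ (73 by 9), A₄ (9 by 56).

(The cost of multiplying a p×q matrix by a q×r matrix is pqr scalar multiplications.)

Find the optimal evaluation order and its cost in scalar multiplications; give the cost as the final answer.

Adjacent pairs: A₁A₂ = 57·77·73 = 320397; A₂A₃ = 77·73·9 = 50589; A₃A₄ = 73·9·56 = 36792.
Length 3: A₁..A₃: k=1: 0+50589+57·77·9=90090; k=2: 320397+0+57·73·9=357846 → min 90090 | A₂..A₄: k=2: 0+36792+77·73·56=351568; k=3: 50589+0+77·9·56=89397 → min 89397.
Length 4: A₁..A₄: k=1: 0+89397+57·77·56=335181; k=2: 320397+36792+57·73·56=590205; k=3: 90090+0+57·9·56=118818 → min 118818.
Optimal parenthesization: ((A₁ (A₂ A₃)) A₄) with cost 118818.

118818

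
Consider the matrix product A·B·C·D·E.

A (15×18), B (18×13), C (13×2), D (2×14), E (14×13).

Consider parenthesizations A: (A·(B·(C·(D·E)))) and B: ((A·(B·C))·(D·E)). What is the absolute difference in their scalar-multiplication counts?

5492

Order A = (A·(B·(C·(D·E)))): (D·E): 2×14 by 14×13 → 2×13, cost 2·14·13 = 364; (C·(D·E)): 13×2 by 2×13 → 13×13, cost 13·2·13 = 338; cumulative 702; (B·(C·(D·E))): 18×13 by 13×13 → 18×13, cost 18·13·13 = 3042; cumulative 3744; (A·(B·(C·(D·E)))): 15×18 by 18×13 → 15×13, cost 15·18·13 = 3510; cumulative 7254. Total 7254.
Order B = ((A·(B·C))·(D·E)): (B·C): 18×13 by 13×2 → 18×2, cost 18·13·2 = 468; (A·(B·C)): 15×18 by 18×2 → 15×2, cost 15·18·2 = 540; cumulative 1008; (D·E): 2×14 by 14×13 → 2×13, cost 2·14·13 = 364; ((A·(B·C))·(D·E)): 15×2 by 2×13 → 15×13, cost 15·2·13 = 390; cumulative 1762. Total 1762.
Difference: |7254 − 1762| = 5492.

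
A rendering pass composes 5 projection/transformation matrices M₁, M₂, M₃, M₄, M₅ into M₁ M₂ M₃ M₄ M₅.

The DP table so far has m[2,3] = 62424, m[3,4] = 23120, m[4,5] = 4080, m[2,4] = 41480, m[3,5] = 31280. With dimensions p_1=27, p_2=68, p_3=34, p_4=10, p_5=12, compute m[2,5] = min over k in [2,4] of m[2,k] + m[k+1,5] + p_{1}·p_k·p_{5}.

m[2,5] = min over k∈[2,4] of m[2,k]+m[k+1,5]+p_{1}·p_k·p_{5}.
k=2: 0 + 31280 + 27·68·12 = 53312; k=3: 62424 + 4080 + 27·34·12 = 77520; k=4: 41480 + 0 + 27·10·12 = 44720.
Minimum: 44720 at k=4.

44720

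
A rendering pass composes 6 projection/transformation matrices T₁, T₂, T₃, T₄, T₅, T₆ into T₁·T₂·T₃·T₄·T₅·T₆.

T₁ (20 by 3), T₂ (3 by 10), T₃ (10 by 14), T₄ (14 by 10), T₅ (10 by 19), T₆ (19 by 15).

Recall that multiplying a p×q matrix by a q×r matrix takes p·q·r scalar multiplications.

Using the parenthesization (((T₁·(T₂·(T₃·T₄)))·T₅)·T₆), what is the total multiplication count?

11800

(T₃·T₄): 10×14 by 14×10 → 10×10, cost 10·14·10 = 1400
(T₂·(T₃·T₄)): 3×10 by 10×10 → 3×10, cost 3·10·10 = 300; cumulative 1700
(T₁·(T₂·(T₃·T₄))): 20×3 by 3×10 → 20×10, cost 20·3·10 = 600; cumulative 2300
((T₁·(T₂·(T₃·T₄)))·T₅): 20×10 by 10×19 → 20×19, cost 20·10·19 = 3800; cumulative 6100
(((T₁·(T₂·(T₃·T₄)))·T₅)·T₆): 20×19 by 19×15 → 20×15, cost 20·19·15 = 5700; cumulative 11800
Total: 11800 scalar multiplications.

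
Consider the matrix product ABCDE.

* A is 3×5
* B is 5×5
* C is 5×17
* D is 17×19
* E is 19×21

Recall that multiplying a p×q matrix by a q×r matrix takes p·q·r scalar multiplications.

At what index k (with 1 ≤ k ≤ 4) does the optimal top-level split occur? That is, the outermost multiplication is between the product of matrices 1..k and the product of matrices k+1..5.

Adjacent pairs: AB = 3·5·5 = 75; BC = 5·5·17 = 425; CD = 5·17·19 = 1615; DE = 17·19·21 = 6783.
Length 3: A..C: k=1: 0+425+3·5·17=680; k=2: 75+0+3·5·17=330 → min 330 | B..D: k=2: 0+1615+5·5·19=2090; k=3: 425+0+5·17·19=2040 → min 2040 | C..E: k=3: 0+6783+5·17·21=8568; k=4: 1615+0+5·19·21=3610 → min 3610.
Length 4: A..D: k=1: 0+2040+3·5·19=2325; k=2: 75+1615+3·5·19=1975; k=3: 330+0+3·17·19=1299 → min 1299 | B..E: k=2: 0+3610+5·5·21=4135; k=3: 425+6783+5·17·21=8993; k=4: 2040+0+5·19·21=4035 → min 4035.
Top-level splits: k=1: (A..A)·(B..E) → 0+4035+3·5·21 = 4350; k=2: (A..B)·(C..E) → 75+3610+3·5·21 = 4000; k=3: (A..C)·(D..E) → 330+6783+3·17·21 = 8184; k=4: (A..D)·(E..E) → 1299+0+3·19·21 = 2496.
Best split is after D, i.e. k = 4.

4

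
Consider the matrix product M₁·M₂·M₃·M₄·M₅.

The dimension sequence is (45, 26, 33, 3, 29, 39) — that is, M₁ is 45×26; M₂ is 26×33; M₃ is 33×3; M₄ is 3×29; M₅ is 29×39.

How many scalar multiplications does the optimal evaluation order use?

Adjacent pairs: M₁M₂ = 45·26·33 = 38610; M₂M₃ = 26·33·3 = 2574; M₃M₄ = 33·3·29 = 2871; M₄M₅ = 3·29·39 = 3393.
Length 3: M₁..M₃: k=1: 0+2574+45·26·3=6084; k=2: 38610+0+45·33·3=43065 → min 6084 | M₂..M₄: k=2: 0+2871+26·33·29=27753; k=3: 2574+0+26·3·29=4836 → min 4836 | M₃..M₅: k=3: 0+3393+33·3·39=7254; k=4: 2871+0+33·29·39=40194 → min 7254.
Length 4: M₁..M₄: k=1: 0+4836+45·26·29=38766; k=2: 38610+2871+45·33·29=84546; k=3: 6084+0+45·3·29=9999 → min 9999 | M₂..M₅: k=2: 0+7254+26·33·39=40716; k=3: 2574+3393+26·3·39=9009; k=4: 4836+0+26·29·39=34242 → min 9009.
Length 5: M₁..M₅: k=1: 0+9009+45·26·39=54639; k=2: 38610+7254+45·33·39=103779; k=3: 6084+3393+45·3·39=14742; k=4: 9999+0+45·29·39=60894 → min 14742.
Optimal order: ((M₁·(M₂·M₃))·(M₄·M₅)) with cost 14742.

14742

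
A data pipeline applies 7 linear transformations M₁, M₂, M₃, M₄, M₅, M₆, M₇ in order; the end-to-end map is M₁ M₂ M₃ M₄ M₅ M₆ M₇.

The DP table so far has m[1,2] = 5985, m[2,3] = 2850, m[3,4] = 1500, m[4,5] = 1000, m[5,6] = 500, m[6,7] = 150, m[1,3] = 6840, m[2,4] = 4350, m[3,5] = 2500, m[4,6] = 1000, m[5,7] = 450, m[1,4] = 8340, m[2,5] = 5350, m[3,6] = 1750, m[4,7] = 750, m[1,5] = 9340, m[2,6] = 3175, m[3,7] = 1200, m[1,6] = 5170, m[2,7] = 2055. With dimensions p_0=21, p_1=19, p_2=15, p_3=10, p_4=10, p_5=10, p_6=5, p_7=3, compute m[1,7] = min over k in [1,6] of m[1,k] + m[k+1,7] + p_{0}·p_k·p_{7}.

3252

m[1,7] = min over k∈[1,6] of m[1,k]+m[k+1,7]+p_{0}·p_k·p_{7}.
k=1: 0 + 2055 + 21·19·3 = 3252; k=2: 5985 + 1200 + 21·15·3 = 8130; k=3: 6840 + 750 + 21·10·3 = 8220; k=4: 8340 + 450 + 21·10·3 = 9420; k=5: 9340 + 150 + 21·10·3 = 10120; k=6: 5170 + 0 + 21·5·3 = 5485.
Minimum: 3252 at k=1.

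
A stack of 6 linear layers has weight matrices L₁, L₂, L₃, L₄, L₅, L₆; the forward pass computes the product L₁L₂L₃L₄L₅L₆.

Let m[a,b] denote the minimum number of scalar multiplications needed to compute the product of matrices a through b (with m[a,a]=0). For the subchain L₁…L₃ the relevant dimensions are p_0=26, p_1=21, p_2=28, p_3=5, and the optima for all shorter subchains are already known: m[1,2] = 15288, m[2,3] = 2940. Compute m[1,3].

m[1,3] = min over k∈[1,2] of m[1,k]+m[k+1,3]+p_{0}·p_k·p_{3}.
k=1: 0 + 2940 + 26·21·5 = 5670; k=2: 15288 + 0 + 26·28·5 = 18928.
Minimum: 5670 at k=1.

5670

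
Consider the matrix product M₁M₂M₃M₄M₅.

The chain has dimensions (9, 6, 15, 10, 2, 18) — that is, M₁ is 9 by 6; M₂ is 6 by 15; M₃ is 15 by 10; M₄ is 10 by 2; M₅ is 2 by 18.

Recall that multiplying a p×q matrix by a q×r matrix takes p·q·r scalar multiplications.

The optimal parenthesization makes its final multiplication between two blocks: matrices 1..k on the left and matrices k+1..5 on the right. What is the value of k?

Adjacent pairs: M₁M₂ = 9·6·15 = 810; M₂M₃ = 6·15·10 = 900; M₃M₄ = 15·10·2 = 300; M₄M₅ = 10·2·18 = 360.
Length 3: M₁..M₃: k=1: 0+900+9·6·10=1440; k=2: 810+0+9·15·10=2160 → min 1440 | M₂..M₄: k=2: 0+300+6·15·2=480; k=3: 900+0+6·10·2=1020 → min 480 | M₃..M₅: k=3: 0+360+15·10·18=3060; k=4: 300+0+15·2·18=840 → min 840.
Length 4: M₁..M₄: k=1: 0+480+9·6·2=588; k=2: 810+300+9·15·2=1380; k=3: 1440+0+9·10·2=1620 → min 588 | M₂..M₅: k=2: 0+840+6·15·18=2460; k=3: 900+360+6·10·18=2340; k=4: 480+0+6·2·18=696 → min 696.
Top-level splits: k=1: (M₁..M₁)·(M₂..M₅) → 0+696+9·6·18 = 1668; k=2: (M₁..M₂)·(M₃..M₅) → 810+840+9·15·18 = 4080; k=3: (M₁..M₃)·(M₄..M₅) → 1440+360+9·10·18 = 3420; k=4: (M₁..M₄)·(M₅..M₅) → 588+0+9·2·18 = 912.
Best split is after M₄, i.e. k = 4.

4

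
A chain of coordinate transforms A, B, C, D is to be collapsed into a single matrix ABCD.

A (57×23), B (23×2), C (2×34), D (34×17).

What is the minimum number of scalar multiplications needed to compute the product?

Adjacent pairs: AB = 57·23·2 = 2622; BC = 23·2·34 = 1564; CD = 2·34·17 = 1156.
Length 3: A..C: k=1: 0+1564+57·23·34=46138; k=2: 2622+0+57·2·34=6498 → min 6498 | B..D: k=2: 0+1156+23·2·17=1938; k=3: 1564+0+23·34·17=14858 → min 1938.
Length 4: A..D: k=1: 0+1938+57·23·17=24225; k=2: 2622+1156+57·2·17=5716; k=3: 6498+0+57·34·17=39444 → min 5716.
Optimal order: ((AB)(CD)) with cost 5716.

5716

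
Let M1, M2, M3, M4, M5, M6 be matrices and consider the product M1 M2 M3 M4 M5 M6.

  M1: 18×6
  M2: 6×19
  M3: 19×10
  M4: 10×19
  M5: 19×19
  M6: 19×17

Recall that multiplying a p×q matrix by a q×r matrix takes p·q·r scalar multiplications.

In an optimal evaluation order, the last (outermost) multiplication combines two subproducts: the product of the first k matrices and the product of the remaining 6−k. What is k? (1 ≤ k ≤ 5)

1

Adjacent pairs: M1M2 = 18·6·19 = 2052; M2M3 = 6·19·10 = 1140; M3M4 = 19·10·19 = 3610; M4M5 = 10·19·19 = 3610; M5M6 = 19·19·17 = 6137.
Length 3: M1..M3: k=1: 0+1140+18·6·10=2220; k=2: 2052+0+18·19·10=5472 → min 2220 | M2..M4: k=2: 0+3610+6·19·19=5776; k=3: 1140+0+6·10·19=2280 → min 2280 | M3..M5: k=3: 0+3610+19·10·19=7220; k=4: 3610+0+19·19·19=10469 → min 7220 | M4..M6: k=4: 0+6137+10·19·17=9367; k=5: 3610+0+10·19·17=6840 → min 6840.
Length 4: M1..M4: k=1: 0+2280+18·6·19=4332; k=2: 2052+3610+18·19·19=12160; k=3: 2220+0+18·10·19=5640 → min 4332 | M2..M5: k=2: 0+7220+6·19·19=9386; k=3: 1140+3610+6·10·19=5890; k=4: 2280+0+6·19·19=4446 → min 4446 | M3..M6: k=3: 0+6840+19·10·17=10070; k=4: 3610+6137+19·19·17=15884; k=5: 7220+0+19·19·17=13357 → min 10070.
Length 5: M1..M5: k=1: 0+4446+18·6·19=6498; k=2: 2052+7220+18·19·19=15770; k=3: 2220+3610+18·10·19=9250; k=4: 4332+0+18·19·19=10830 → min 6498 | M2..M6: k=2: 0+10070+6·19·17=12008; k=3: 1140+6840+6·10·17=9000; k=4: 2280+6137+6·19·17=10355; k=5: 4446+0+6·19·17=6384 → min 6384.
Top-level splits: k=1: (M1..M1)·(M2..M6) → 0+6384+18·6·17 = 8220; k=2: (M1..M2)·(M3..M6) → 2052+10070+18·19·17 = 17936; k=3: (M1..M3)·(M4..M6) → 2220+6840+18·10·17 = 12120; k=4: (M1..M4)·(M5..M6) → 4332+6137+18·19·17 = 16283; k=5: (M1..M5)·(M6..M6) → 6498+0+18·19·17 = 12312.
Best split is after M1, i.e. k = 1.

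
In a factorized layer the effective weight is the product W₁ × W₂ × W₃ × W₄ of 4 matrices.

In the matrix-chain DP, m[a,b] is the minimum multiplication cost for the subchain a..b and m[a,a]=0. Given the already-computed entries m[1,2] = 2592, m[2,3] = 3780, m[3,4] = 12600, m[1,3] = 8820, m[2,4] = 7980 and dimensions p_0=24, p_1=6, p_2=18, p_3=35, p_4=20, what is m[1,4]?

10860

m[1,4] = min over k∈[1,3] of m[1,k]+m[k+1,4]+p_{0}·p_k·p_{4}.
k=1: 0 + 7980 + 24·6·20 = 10860; k=2: 2592 + 12600 + 24·18·20 = 23832; k=3: 8820 + 0 + 24·35·20 = 25620.
Minimum: 10860 at k=1.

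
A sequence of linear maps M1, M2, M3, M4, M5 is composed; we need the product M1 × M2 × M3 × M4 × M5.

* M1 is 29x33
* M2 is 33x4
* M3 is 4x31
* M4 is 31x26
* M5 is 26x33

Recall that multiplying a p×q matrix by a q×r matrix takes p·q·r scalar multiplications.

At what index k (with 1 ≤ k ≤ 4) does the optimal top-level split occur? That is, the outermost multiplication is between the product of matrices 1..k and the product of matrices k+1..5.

Adjacent pairs: M1M2 = 29·33·4 = 3828; M2M3 = 33·4·31 = 4092; M3M4 = 4·31·26 = 3224; M4M5 = 31·26·33 = 26598.
Length 3: M1..M3: k=1: 0+4092+29·33·31=33759; k=2: 3828+0+29·4·31=7424 → min 7424 | M2..M4: k=2: 0+3224+33·4·26=6656; k=3: 4092+0+33·31·26=30690 → min 6656 | M3..M5: k=3: 0+26598+4·31·33=30690; k=4: 3224+0+4·26·33=6656 → min 6656.
Length 4: M1..M4: k=1: 0+6656+29·33·26=31538; k=2: 3828+3224+29·4·26=10068; k=3: 7424+0+29·31·26=30798 → min 10068 | M2..M5: k=2: 0+6656+33·4·33=11012; k=3: 4092+26598+33·31·33=64449; k=4: 6656+0+33·26·33=34970 → min 11012.
Top-level splits: k=1: (M1..M1)·(M2..M5) → 0+11012+29·33·33 = 42593; k=2: (M1..M2)·(M3..M5) → 3828+6656+29·4·33 = 14312; k=3: (M1..M3)·(M4..M5) → 7424+26598+29·31·33 = 63689; k=4: (M1..M4)·(M5..M5) → 10068+0+29·26·33 = 34950.
Best split is after M2, i.e. k = 2.

2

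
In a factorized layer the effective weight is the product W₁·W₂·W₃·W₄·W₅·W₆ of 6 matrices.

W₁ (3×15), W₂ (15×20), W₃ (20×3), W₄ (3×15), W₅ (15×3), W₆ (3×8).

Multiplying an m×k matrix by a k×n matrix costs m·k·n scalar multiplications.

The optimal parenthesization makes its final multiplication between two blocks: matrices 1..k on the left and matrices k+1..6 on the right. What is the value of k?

Adjacent pairs: W₁W₂ = 3·15·20 = 900; W₂W₃ = 15·20·3 = 900; W₃W₄ = 20·3·15 = 900; W₄W₅ = 3·15·3 = 135; W₅W₆ = 15·3·8 = 360.
Length 3: W₁..W₃: k=1: 0+900+3·15·3=1035; k=2: 900+0+3·20·3=1080 → min 1035 | W₂..W₄: k=2: 0+900+15·20·15=5400; k=3: 900+0+15·3·15=1575 → min 1575 | W₃..W₅: k=3: 0+135+20·3·3=315; k=4: 900+0+20·15·3=1800 → min 315 | W₄..W₆: k=4: 0+360+3·15·8=720; k=5: 135+0+3·3·8=207 → min 207.
Length 4: W₁..W₄: k=1: 0+1575+3·15·15=2250; k=2: 900+900+3·20·15=2700; k=3: 1035+0+3·3·15=1170 → min 1170 | W₂..W₅: k=2: 0+315+15·20·3=1215; k=3: 900+135+15·3·3=1170; k=4: 1575+0+15·15·3=2250 → min 1170 | W₃..W₆: k=3: 0+207+20·3·8=687; k=4: 900+360+20·15·8=3660; k=5: 315+0+20·3·8=795 → min 687.
Length 5: W₁..W₅: k=1: 0+1170+3·15·3=1305; k=2: 900+315+3·20·3=1395; k=3: 1035+135+3·3·3=1197; k=4: 1170+0+3·15·3=1305 → min 1197 | W₂..W₆: k=2: 0+687+15·20·8=3087; k=3: 900+207+15·3·8=1467; k=4: 1575+360+15·15·8=3735; k=5: 1170+0+15·3·8=1530 → min 1467.
Top-level splits: k=1: (W₁..W₁)·(W₂..W₆) → 0+1467+3·15·8 = 1827; k=2: (W₁..W₂)·(W₃..W₆) → 900+687+3·20·8 = 2067; k=3: (W₁..W₃)·(W₄..W₆) → 1035+207+3·3·8 = 1314; k=4: (W₁..W₄)·(W₅..W₆) → 1170+360+3·15·8 = 1890; k=5: (W₁..W₅)·(W₆..W₆) → 1197+0+3·3·8 = 1269.
Best split is after W₅, i.e. k = 5.

5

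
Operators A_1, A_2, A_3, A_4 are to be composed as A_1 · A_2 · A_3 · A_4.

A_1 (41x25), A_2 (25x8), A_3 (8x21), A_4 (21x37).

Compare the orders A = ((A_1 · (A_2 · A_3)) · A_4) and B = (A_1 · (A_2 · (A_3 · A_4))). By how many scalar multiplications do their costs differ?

6041

Order A = ((A_1 · (A_2 · A_3)) · A_4): (A_2 · A_3): 25×8 by 8×21 → 25×21, cost 25·8·21 = 4200; (A_1 · (A_2 · A_3)): 41×25 by 25×21 → 41×21, cost 41·25·21 = 21525; cumulative 25725; ((A_1 · (A_2 · A_3)) · A_4): 41×21 by 21×37 → 41×37, cost 41·21·37 = 31857; cumulative 57582. Total 57582.
Order B = (A_1 · (A_2 · (A_3 · A_4))): (A_3 · A_4): 8×21 by 21×37 → 8×37, cost 8·21·37 = 6216; (A_2 · (A_3 · A_4)): 25×8 by 8×37 → 25×37, cost 25·8·37 = 7400; cumulative 13616; (A_1 · (A_2 · (A_3 · A_4))): 41×25 by 25×37 → 41×37, cost 41·25·37 = 37925; cumulative 51541. Total 51541.
Difference: |57582 − 51541| = 6041.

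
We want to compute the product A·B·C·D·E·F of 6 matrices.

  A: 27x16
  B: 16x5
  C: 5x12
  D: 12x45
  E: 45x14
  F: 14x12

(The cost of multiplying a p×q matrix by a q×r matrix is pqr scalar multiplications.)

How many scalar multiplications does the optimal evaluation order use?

10470

Adjacent pairs: AB = 27·16·5 = 2160; BC = 16·5·12 = 960; CD = 5·12·45 = 2700; DE = 12·45·14 = 7560; EF = 45·14·12 = 7560.
Length 3: A..C: k=1: 0+960+27·16·12=6144; k=2: 2160+0+27·5·12=3780 → min 3780 | B..D: k=2: 0+2700+16·5·45=6300; k=3: 960+0+16·12·45=9600 → min 6300 | C..E: k=3: 0+7560+5·12·14=8400; k=4: 2700+0+5·45·14=5850 → min 5850 | D..F: k=4: 0+7560+12·45·12=14040; k=5: 7560+0+12·14·12=9576 → min 9576.
Length 4: A..D: k=1: 0+6300+27·16·45=25740; k=2: 2160+2700+27·5·45=10935; k=3: 3780+0+27·12·45=18360 → min 10935 | B..E: k=2: 0+5850+16·5·14=6970; k=3: 960+7560+16·12·14=11208; k=4: 6300+0+16·45·14=16380 → min 6970 | C..F: k=3: 0+9576+5·12·12=10296; k=4: 2700+7560+5·45·12=12960; k=5: 5850+0+5·14·12=6690 → min 6690.
Length 5: A..E: k=1: 0+6970+27·16·14=13018; k=2: 2160+5850+27·5·14=9900; k=3: 3780+7560+27·12·14=15876; k=4: 10935+0+27·45·14=27945 → min 9900 | B..F: k=2: 0+6690+16·5·12=7650; k=3: 960+9576+16·12·12=12840; k=4: 6300+7560+16·45·12=22500; k=5: 6970+0+16·14·12=9658 → min 7650.
Length 6: A..F: k=1: 0+7650+27·16·12=12834; k=2: 2160+6690+27·5·12=10470; k=3: 3780+9576+27·12·12=17244; k=4: 10935+7560+27·45·12=33075; k=5: 9900+0+27·14·12=14436 → min 10470.
Optimal order: ((A·B)·(((C·D)·E)·F)) with cost 10470.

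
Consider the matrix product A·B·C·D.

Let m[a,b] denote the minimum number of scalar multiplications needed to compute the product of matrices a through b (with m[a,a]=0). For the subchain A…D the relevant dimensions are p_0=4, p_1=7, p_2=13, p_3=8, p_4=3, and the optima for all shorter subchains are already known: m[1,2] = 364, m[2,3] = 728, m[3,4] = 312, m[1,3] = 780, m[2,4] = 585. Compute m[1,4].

669

m[1,4] = min over k∈[1,3] of m[1,k]+m[k+1,4]+p_{0}·p_k·p_{4}.
k=1: 0 + 585 + 4·7·3 = 669; k=2: 364 + 312 + 4·13·3 = 832; k=3: 780 + 0 + 4·8·3 = 876.
Minimum: 669 at k=1.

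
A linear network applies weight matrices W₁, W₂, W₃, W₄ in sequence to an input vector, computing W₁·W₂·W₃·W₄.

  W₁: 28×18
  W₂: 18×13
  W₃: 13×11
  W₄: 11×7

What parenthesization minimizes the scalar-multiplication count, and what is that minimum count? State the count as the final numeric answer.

Adjacent pairs: W₁W₂ = 28·18·13 = 6552; W₂W₃ = 18·13·11 = 2574; W₃W₄ = 13·11·7 = 1001.
Length 3: W₁..W₃: k=1: 0+2574+28·18·11=8118; k=2: 6552+0+28·13·11=10556 → min 8118 | W₂..W₄: k=2: 0+1001+18·13·7=2639; k=3: 2574+0+18·11·7=3960 → min 2639.
Length 4: W₁..W₄: k=1: 0+2639+28·18·7=6167; k=2: 6552+1001+28·13·7=10101; k=3: 8118+0+28·11·7=10274 → min 6167.
Optimal parenthesization: (W₁·(W₂·(W₃·W₄))) with cost 6167.

6167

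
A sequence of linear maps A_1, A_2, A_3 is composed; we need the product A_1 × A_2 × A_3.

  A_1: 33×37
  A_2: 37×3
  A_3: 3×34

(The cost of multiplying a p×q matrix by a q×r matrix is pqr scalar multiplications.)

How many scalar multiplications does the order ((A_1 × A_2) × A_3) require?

(A_1 × A_2): 33×37 by 37×3 → 33×3, cost 33·37·3 = 3663
((A_1 × A_2) × A_3): 33×3 by 3×34 → 33×34, cost 33·3·34 = 3366; cumulative 7029
Total: 7029 scalar multiplications.

7029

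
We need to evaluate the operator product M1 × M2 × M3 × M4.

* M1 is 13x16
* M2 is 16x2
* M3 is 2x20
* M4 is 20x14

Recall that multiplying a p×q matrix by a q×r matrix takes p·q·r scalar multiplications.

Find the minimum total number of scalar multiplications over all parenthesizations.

Adjacent pairs: M1M2 = 13·16·2 = 416; M2M3 = 16·2·20 = 640; M3M4 = 2·20·14 = 560.
Length 3: M1..M3: k=1: 0+640+13·16·20=4800; k=2: 416+0+13·2·20=936 → min 936 | M2..M4: k=2: 0+560+16·2·14=1008; k=3: 640+0+16·20·14=5120 → min 1008.
Length 4: M1..M4: k=1: 0+1008+13·16·14=3920; k=2: 416+560+13·2·14=1340; k=3: 936+0+13·20·14=4576 → min 1340.
Optimal order: ((M1 × M2) × (M3 × M4)) with cost 1340.

1340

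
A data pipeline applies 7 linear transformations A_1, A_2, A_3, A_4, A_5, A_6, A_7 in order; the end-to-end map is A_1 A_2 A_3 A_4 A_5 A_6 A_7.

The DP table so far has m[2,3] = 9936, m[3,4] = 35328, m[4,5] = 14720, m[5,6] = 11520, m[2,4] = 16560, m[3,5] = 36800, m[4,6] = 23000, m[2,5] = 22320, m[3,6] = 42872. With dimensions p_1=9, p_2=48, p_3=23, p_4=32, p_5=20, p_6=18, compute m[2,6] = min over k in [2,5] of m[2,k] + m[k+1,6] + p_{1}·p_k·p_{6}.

m[2,6] = min over k∈[2,5] of m[2,k]+m[k+1,6]+p_{1}·p_k·p_{6}.
k=2: 0 + 42872 + 9·48·18 = 50648; k=3: 9936 + 23000 + 9·23·18 = 36662; k=4: 16560 + 11520 + 9·32·18 = 33264; k=5: 22320 + 0 + 9·20·18 = 25560.
Minimum: 25560 at k=5.

25560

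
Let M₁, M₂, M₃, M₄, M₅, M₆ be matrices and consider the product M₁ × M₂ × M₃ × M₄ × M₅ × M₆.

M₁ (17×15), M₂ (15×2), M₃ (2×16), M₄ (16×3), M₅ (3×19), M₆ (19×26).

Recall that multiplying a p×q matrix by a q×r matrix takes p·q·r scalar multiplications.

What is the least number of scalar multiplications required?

Adjacent pairs: M₁M₂ = 17·15·2 = 510; M₂M₃ = 15·2·16 = 480; M₃M₄ = 2·16·3 = 96; M₄M₅ = 16·3·19 = 912; M₅M₆ = 3·19·26 = 1482.
Length 3: M₁..M₃: k=1: 0+480+17·15·16=4560; k=2: 510+0+17·2·16=1054 → min 1054 | M₂..M₄: k=2: 0+96+15·2·3=186; k=3: 480+0+15·16·3=1200 → min 186 | M₃..M₅: k=3: 0+912+2·16·19=1520; k=4: 96+0+2·3·19=210 → min 210 | M₄..M₆: k=4: 0+1482+16·3·26=2730; k=5: 912+0+16·19·26=8816 → min 2730.
Length 4: M₁..M₄: k=1: 0+186+17·15·3=951; k=2: 510+96+17·2·3=708; k=3: 1054+0+17·16·3=1870 → min 708 | M₂..M₅: k=2: 0+210+15·2·19=780; k=3: 480+912+15·16·19=5952; k=4: 186+0+15·3·19=1041 → min 780 | M₃..M₆: k=3: 0+2730+2·16·26=3562; k=4: 96+1482+2·3·26=1734; k=5: 210+0+2·19·26=1198 → min 1198.
Length 5: M₁..M₅: k=1: 0+780+17·15·19=5625; k=2: 510+210+17·2·19=1366; k=3: 1054+912+17·16·19=7134; k=4: 708+0+17·3·19=1677 → min 1366 | M₂..M₆: k=2: 0+1198+15·2·26=1978; k=3: 480+2730+15·16·26=9450; k=4: 186+1482+15·3·26=2838; k=5: 780+0+15·19·26=8190 → min 1978.
Length 6: M₁..M₆: k=1: 0+1978+17·15·26=8608; k=2: 510+1198+17·2·26=2592; k=3: 1054+2730+17·16·26=10856; k=4: 708+1482+17·3·26=3516; k=5: 1366+0+17·19·26=9764 → min 2592.
Optimal order: ((M₁ × M₂) × (((M₃ × M₄) × M₅) × M₆)) with cost 2592.

2592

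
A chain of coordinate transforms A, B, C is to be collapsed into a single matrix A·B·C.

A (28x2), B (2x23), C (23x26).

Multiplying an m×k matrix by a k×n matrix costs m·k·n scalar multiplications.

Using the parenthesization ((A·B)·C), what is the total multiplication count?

18032

(A·B): 28×2 by 2×23 → 28×23, cost 28·2·23 = 1288
((A·B)·C): 28×23 by 23×26 → 28×26, cost 28·23·26 = 16744; cumulative 18032
Total: 18032 scalar multiplications.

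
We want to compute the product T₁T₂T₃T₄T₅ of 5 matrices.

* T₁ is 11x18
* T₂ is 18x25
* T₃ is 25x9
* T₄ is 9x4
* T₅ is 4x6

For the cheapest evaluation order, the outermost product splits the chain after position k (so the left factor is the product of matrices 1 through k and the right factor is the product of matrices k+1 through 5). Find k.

Adjacent pairs: T₁T₂ = 11·18·25 = 4950; T₂T₃ = 18·25·9 = 4050; T₃T₄ = 25·9·4 = 900; T₄T₅ = 9·4·6 = 216.
Length 3: T₁..T₃: k=1: 0+4050+11·18·9=5832; k=2: 4950+0+11·25·9=7425 → min 5832 | T₂..T₄: k=2: 0+900+18·25·4=2700; k=3: 4050+0+18·9·4=4698 → min 2700 | T₃..T₅: k=3: 0+216+25·9·6=1566; k=4: 900+0+25·4·6=1500 → min 1500.
Length 4: T₁..T₄: k=1: 0+2700+11·18·4=3492; k=2: 4950+900+11·25·4=6950; k=3: 5832+0+11·9·4=6228 → min 3492 | T₂..T₅: k=2: 0+1500+18·25·6=4200; k=3: 4050+216+18·9·6=5238; k=4: 2700+0+18·4·6=3132 → min 3132.
Top-level splits: k=1: (T₁..T₁)·(T₂..T₅) → 0+3132+11·18·6 = 4320; k=2: (T₁..T₂)·(T₃..T₅) → 4950+1500+11·25·6 = 8100; k=3: (T₁..T₃)·(T₄..T₅) → 5832+216+11·9·6 = 6642; k=4: (T₁..T₄)·(T₅..T₅) → 3492+0+11·4·6 = 3756.
Best split is after T₄, i.e. k = 4.

4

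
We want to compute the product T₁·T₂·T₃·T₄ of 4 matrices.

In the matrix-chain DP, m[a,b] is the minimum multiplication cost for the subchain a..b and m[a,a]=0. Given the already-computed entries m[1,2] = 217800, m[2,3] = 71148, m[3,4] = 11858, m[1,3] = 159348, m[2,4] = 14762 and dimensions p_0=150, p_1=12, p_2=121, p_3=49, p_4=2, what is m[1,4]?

18362

m[1,4] = min over k∈[1,3] of m[1,k]+m[k+1,4]+p_{0}·p_k·p_{4}.
k=1: 0 + 14762 + 150·12·2 = 18362; k=2: 217800 + 11858 + 150·121·2 = 265958; k=3: 159348 + 0 + 150·49·2 = 174048.
Minimum: 18362 at k=1.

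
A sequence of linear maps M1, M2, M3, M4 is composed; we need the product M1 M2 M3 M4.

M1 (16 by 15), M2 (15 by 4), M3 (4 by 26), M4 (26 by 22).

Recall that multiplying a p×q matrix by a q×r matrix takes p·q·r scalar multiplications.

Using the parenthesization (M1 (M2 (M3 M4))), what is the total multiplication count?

8888

(M3 M4): 4×26 by 26×22 → 4×22, cost 4·26·22 = 2288
(M2 (M3 M4)): 15×4 by 4×22 → 15×22, cost 15·4·22 = 1320; cumulative 3608
(M1 (M2 (M3 M4))): 16×15 by 15×22 → 16×22, cost 16·15·22 = 5280; cumulative 8888
Total: 8888 scalar multiplications.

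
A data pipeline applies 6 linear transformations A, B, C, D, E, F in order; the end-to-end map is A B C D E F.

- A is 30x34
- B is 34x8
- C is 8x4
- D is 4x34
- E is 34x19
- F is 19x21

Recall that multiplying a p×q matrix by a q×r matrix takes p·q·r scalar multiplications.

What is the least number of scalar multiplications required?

11868

Adjacent pairs: AB = 30·34·8 = 8160; BC = 34·8·4 = 1088; CD = 8·4·34 = 1088; DE = 4·34·19 = 2584; EF = 34·19·21 = 13566.
Length 3: A..C: k=1: 0+1088+30·34·4=5168; k=2: 8160+0+30·8·4=9120 → min 5168 | B..D: k=2: 0+1088+34·8·34=10336; k=3: 1088+0+34·4·34=5712 → min 5712 | C..E: k=3: 0+2584+8·4·19=3192; k=4: 1088+0+8·34·19=6256 → min 3192 | D..F: k=4: 0+13566+4·34·21=16422; k=5: 2584+0+4·19·21=4180 → min 4180.
Length 4: A..D: k=1: 0+5712+30·34·34=40392; k=2: 8160+1088+30·8·34=17408; k=3: 5168+0+30·4·34=9248 → min 9248 | B..E: k=2: 0+3192+34·8·19=8360; k=3: 1088+2584+34·4·19=6256; k=4: 5712+0+34·34·19=27676 → min 6256 | C..F: k=3: 0+4180+8·4·21=4852; k=4: 1088+13566+8·34·21=20366; k=5: 3192+0+8·19·21=6384 → min 4852.
Length 5: A..E: k=1: 0+6256+30·34·19=25636; k=2: 8160+3192+30·8·19=15912; k=3: 5168+2584+30·4·19=10032; k=4: 9248+0+30·34·19=28628 → min 10032 | B..F: k=2: 0+4852+34·8·21=10564; k=3: 1088+4180+34·4·21=8124; k=4: 5712+13566+34·34·21=43554; k=5: 6256+0+34·19·21=19822 → min 8124.
Length 6: A..F: k=1: 0+8124+30·34·21=29544; k=2: 8160+4852+30·8·21=18052; k=3: 5168+4180+30·4·21=11868; k=4: 9248+13566+30·34·21=44234; k=5: 10032+0+30·19·21=22002 → min 11868.
Optimal order: ((A (B C)) ((D E) F)) with cost 11868.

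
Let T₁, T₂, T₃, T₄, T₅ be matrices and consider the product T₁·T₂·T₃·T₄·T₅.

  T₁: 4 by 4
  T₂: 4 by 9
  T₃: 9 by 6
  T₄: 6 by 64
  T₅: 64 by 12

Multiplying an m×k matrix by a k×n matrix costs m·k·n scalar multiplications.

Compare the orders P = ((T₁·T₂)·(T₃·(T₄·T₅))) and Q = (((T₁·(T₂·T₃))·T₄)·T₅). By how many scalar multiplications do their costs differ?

Order P = ((T₁·T₂)·(T₃·(T₄·T₅))): (T₁·T₂): 4×4 by 4×9 → 4×9, cost 4·4·9 = 144; (T₄·T₅): 6×64 by 64×12 → 6×12, cost 6·64·12 = 4608; (T₃·(T₄·T₅)): 9×6 by 6×12 → 9×12, cost 9·6·12 = 648; cumulative 5256; ((T₁·T₂)·(T₃·(T₄·T₅))): 4×9 by 9×12 → 4×12, cost 4·9·12 = 432; cumulative 5832. Total 5832.
Order Q = (((T₁·(T₂·T₃))·T₄)·T₅): (T₂·T₃): 4×9 by 9×6 → 4×6, cost 4·9·6 = 216; (T₁·(T₂·T₃)): 4×4 by 4×6 → 4×6, cost 4·4·6 = 96; cumulative 312; ((T₁·(T₂·T₃))·T₄): 4×6 by 6×64 → 4×64, cost 4·6·64 = 1536; cumulative 1848; (((T₁·(T₂·T₃))·T₄)·T₅): 4×64 by 64×12 → 4×12, cost 4·64·12 = 3072; cumulative 4920. Total 4920.
Difference: |5832 − 4920| = 912.

912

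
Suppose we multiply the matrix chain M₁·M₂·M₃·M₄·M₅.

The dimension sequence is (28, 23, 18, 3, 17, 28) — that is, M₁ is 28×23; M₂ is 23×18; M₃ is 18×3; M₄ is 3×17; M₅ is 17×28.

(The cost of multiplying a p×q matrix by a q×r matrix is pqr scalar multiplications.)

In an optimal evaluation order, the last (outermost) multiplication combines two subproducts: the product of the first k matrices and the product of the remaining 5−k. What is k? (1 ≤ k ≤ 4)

3

Adjacent pairs: M₁M₂ = 28·23·18 = 11592; M₂M₃ = 23·18·3 = 1242; M₃M₄ = 18·3·17 = 918; M₄M₅ = 3·17·28 = 1428.
Length 3: M₁..M₃: k=1: 0+1242+28·23·3=3174; k=2: 11592+0+28·18·3=13104 → min 3174 | M₂..M₄: k=2: 0+918+23·18·17=7956; k=3: 1242+0+23·3·17=2415 → min 2415 | M₃..M₅: k=3: 0+1428+18·3·28=2940; k=4: 918+0+18·17·28=9486 → min 2940.
Length 4: M₁..M₄: k=1: 0+2415+28·23·17=13363; k=2: 11592+918+28·18·17=21078; k=3: 3174+0+28·3·17=4602 → min 4602 | M₂..M₅: k=2: 0+2940+23·18·28=14532; k=3: 1242+1428+23·3·28=4602; k=4: 2415+0+23·17·28=13363 → min 4602.
Top-level splits: k=1: (M₁..M₁)·(M₂..M₅) → 0+4602+28·23·28 = 22634; k=2: (M₁..M₂)·(M₃..M₅) → 11592+2940+28·18·28 = 28644; k=3: (M₁..M₃)·(M₄..M₅) → 3174+1428+28·3·28 = 6954; k=4: (M₁..M₄)·(M₅..M₅) → 4602+0+28·17·28 = 17930.
Best split is after M₃, i.e. k = 3.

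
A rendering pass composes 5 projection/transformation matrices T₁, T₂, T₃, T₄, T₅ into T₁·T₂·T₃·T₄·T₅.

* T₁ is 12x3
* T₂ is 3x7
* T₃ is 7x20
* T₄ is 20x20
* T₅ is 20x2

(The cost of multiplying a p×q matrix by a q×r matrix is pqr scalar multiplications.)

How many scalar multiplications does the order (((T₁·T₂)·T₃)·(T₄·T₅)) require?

3212

(T₁·T₂): 12×3 by 3×7 → 12×7, cost 12·3·7 = 252
((T₁·T₂)·T₃): 12×7 by 7×20 → 12×20, cost 12·7·20 = 1680; cumulative 1932
(T₄·T₅): 20×20 by 20×2 → 20×2, cost 20·20·2 = 800
(((T₁·T₂)·T₃)·(T₄·T₅)): 12×20 by 20×2 → 12×2, cost 12·20·2 = 480; cumulative 3212
Total: 3212 scalar multiplications.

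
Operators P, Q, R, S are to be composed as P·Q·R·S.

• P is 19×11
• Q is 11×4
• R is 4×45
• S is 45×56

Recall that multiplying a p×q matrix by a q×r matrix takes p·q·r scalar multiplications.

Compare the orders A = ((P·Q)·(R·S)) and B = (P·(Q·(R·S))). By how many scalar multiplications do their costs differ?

9076

Order A = ((P·Q)·(R·S)): (P·Q): 19×11 by 11×4 → 19×4, cost 19·11·4 = 836; (R·S): 4×45 by 45×56 → 4×56, cost 4·45·56 = 10080; ((P·Q)·(R·S)): 19×4 by 4×56 → 19×56, cost 19·4·56 = 4256; cumulative 15172. Total 15172.
Order B = (P·(Q·(R·S))): (R·S): 4×45 by 45×56 → 4×56, cost 4·45·56 = 10080; (Q·(R·S)): 11×4 by 4×56 → 11×56, cost 11·4·56 = 2464; cumulative 12544; (P·(Q·(R·S))): 19×11 by 11×56 → 19×56, cost 19·11·56 = 11704; cumulative 24248. Total 24248.
Difference: |15172 − 24248| = 9076.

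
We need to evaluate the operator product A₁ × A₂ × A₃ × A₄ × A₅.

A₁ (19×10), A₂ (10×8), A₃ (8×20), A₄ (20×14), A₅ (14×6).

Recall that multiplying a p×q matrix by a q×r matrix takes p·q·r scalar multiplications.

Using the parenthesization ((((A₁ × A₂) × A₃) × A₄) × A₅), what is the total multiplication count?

11476

(A₁ × A₂): 19×10 by 10×8 → 19×8, cost 19·10·8 = 1520
((A₁ × A₂) × A₃): 19×8 by 8×20 → 19×20, cost 19·8·20 = 3040; cumulative 4560
(((A₁ × A₂) × A₃) × A₄): 19×20 by 20×14 → 19×14, cost 19·20·14 = 5320; cumulative 9880
((((A₁ × A₂) × A₃) × A₄) × A₅): 19×14 by 14×6 → 19×6, cost 19·14·6 = 1596; cumulative 11476
Total: 11476 scalar multiplications.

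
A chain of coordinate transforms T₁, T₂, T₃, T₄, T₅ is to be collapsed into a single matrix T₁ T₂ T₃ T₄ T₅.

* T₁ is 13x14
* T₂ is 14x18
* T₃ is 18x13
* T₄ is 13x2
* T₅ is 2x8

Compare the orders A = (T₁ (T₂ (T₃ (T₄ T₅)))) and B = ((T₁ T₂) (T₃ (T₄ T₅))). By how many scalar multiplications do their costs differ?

1676

Order A = (T₁ (T₂ (T₃ (T₄ T₅)))): (T₄ T₅): 13×2 by 2×8 → 13×8, cost 13·2·8 = 208; (T₃ (T₄ T₅)): 18×13 by 13×8 → 18×8, cost 18·13·8 = 1872; cumulative 2080; (T₂ (T₃ (T₄ T₅))): 14×18 by 18×8 → 14×8, cost 14·18·8 = 2016; cumulative 4096; (T₁ (T₂ (T₃ (T₄ T₅)))): 13×14 by 14×8 → 13×8, cost 13·14·8 = 1456; cumulative 5552. Total 5552.
Order B = ((T₁ T₂) (T₃ (T₄ T₅))): (T₁ T₂): 13×14 by 14×18 → 13×18, cost 13·14·18 = 3276; (T₄ T₅): 13×2 by 2×8 → 13×8, cost 13·2·8 = 208; (T₃ (T₄ T₅)): 18×13 by 13×8 → 18×8, cost 18·13·8 = 1872; cumulative 2080; ((T₁ T₂) (T₃ (T₄ T₅))): 13×18 by 18×8 → 13×8, cost 13·18·8 = 1872; cumulative 7228. Total 7228.
Difference: |5552 − 7228| = 1676.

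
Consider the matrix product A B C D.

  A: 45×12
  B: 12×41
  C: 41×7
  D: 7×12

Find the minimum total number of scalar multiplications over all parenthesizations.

Adjacent pairs: AB = 45·12·41 = 22140; BC = 12·41·7 = 3444; CD = 41·7·12 = 3444.
Length 3: A..C: k=1: 0+3444+45·12·7=7224; k=2: 22140+0+45·41·7=35055 → min 7224 | B..D: k=2: 0+3444+12·41·12=9348; k=3: 3444+0+12·7·12=4452 → min 4452.
Length 4: A..D: k=1: 0+4452+45·12·12=10932; k=2: 22140+3444+45·41·12=47724; k=3: 7224+0+45·7·12=11004 → min 10932.
Optimal order: (A ((B C) D)) with cost 10932.

10932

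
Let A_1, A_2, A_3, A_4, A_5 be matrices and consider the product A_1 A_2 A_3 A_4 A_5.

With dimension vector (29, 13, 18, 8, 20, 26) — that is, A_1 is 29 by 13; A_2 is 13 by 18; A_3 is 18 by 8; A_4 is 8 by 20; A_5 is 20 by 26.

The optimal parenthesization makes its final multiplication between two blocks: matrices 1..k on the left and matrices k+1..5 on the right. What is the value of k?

Adjacent pairs: A_1A_2 = 29·13·18 = 6786; A_2A_3 = 13·18·8 = 1872; A_3A_4 = 18·8·20 = 2880; A_4A_5 = 8·20·26 = 4160.
Length 3: A_1..A_3: k=1: 0+1872+29·13·8=4888; k=2: 6786+0+29·18·8=10962 → min 4888 | A_2..A_4: k=2: 0+2880+13·18·20=7560; k=3: 1872+0+13·8·20=3952 → min 3952 | A_3..A_5: k=3: 0+4160+18·8·26=7904; k=4: 2880+0+18·20·26=12240 → min 7904.
Length 4: A_1..A_4: k=1: 0+3952+29·13·20=11492; k=2: 6786+2880+29·18·20=20106; k=3: 4888+0+29·8·20=9528 → min 9528 | A_2..A_5: k=2: 0+7904+13·18·26=13988; k=3: 1872+4160+13·8·26=8736; k=4: 3952+0+13·20·26=10712 → min 8736.
Top-level splits: k=1: (A_1..A_1)·(A_2..A_5) → 0+8736+29·13·26 = 18538; k=2: (A_1..A_2)·(A_3..A_5) → 6786+7904+29·18·26 = 28262; k=3: (A_1..A_3)·(A_4..A_5) → 4888+4160+29·8·26 = 15080; k=4: (A_1..A_4)·(A_5..A_5) → 9528+0+29·20·26 = 24608.
Best split is after A_3, i.e. k = 3.

3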